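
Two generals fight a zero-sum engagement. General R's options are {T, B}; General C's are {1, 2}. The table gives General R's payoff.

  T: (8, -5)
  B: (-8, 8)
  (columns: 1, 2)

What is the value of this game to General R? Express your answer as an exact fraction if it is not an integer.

Row minima: T → -5, B → -8; maximin = -5.
Column maxima: 1 → 8, 2 → 8; minimax = 8.
-5 ≠ 8, so there is no saddle point; optimal play is mixed.
Let General R play T with probability p. Expected payoff against 1: 8p + (-8)(1−p) = 16p − 8; against 2: (-5)p + 8(1−p) = −13p + 8.
Setting these equal: 16p − 8 = −13p + 8 ⇒ 29p = 16 ⇒ p = 16/29, and the value is (16)·(16/29) − 8 = 24/29.
For General C: with q = P(1), equating T's and B's payoffs gives 13q − 5 = −16q + 8 ⇒ q = 13/29.

24/29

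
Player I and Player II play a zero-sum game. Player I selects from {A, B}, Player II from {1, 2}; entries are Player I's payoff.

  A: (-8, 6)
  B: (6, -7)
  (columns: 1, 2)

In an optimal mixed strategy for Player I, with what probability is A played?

Row minima: A → -8, B → -7; maximin = -7.
Column maxima: 1 → 6, 2 → 6; minimax = 6.
-7 ≠ 6, so there is no saddle point; optimal play is mixed.
Let Player I play A with probability p. Expected payoff against 1: (-8)p + 6(1−p) = −14p + 6; against 2: 6p + (-7)(1−p) = 13p − 7.
Setting these equal: −14p + 6 = 13p − 7 ⇒ −27p = -13 ⇒ p = 13/27, and the value is (-14)·(13/27) + 6 = -20/27.
For Player II: with q = P(1), equating A's and B's payoffs gives −14q + 6 = 13q − 7 ⇒ q = 13/27.

13/27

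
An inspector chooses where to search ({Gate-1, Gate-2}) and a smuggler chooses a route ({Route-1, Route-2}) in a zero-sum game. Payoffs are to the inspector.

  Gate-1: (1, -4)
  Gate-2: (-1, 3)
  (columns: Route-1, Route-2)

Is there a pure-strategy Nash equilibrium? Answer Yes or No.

No

Row minima: Gate-1 → -4, Gate-2 → -1; maximin = -1.
Column maxima: Route-1 → 1, Route-2 → 3; minimax = 1.
-1 ≠ 1, so no pure-strategy equilibrium exists.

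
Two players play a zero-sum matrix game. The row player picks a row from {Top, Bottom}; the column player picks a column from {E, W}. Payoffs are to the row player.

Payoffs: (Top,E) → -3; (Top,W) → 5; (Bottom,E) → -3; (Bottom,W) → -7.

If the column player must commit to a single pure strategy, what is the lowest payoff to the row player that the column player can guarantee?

-3

Column maxima: E → -3, W → 5.
The smallest of these is -3.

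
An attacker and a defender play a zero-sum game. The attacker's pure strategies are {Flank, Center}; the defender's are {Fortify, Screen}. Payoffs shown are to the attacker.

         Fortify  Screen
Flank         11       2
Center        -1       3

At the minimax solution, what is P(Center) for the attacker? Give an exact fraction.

Row minima: Flank → 2, Center → -1; maximin = 2.
Column maxima: Fortify → 11, Screen → 3; minimax = 3.
2 ≠ 3, so there is no saddle point; optimal play is mixed.
Let the attacker play Flank with probability p. Expected payoff against Fortify: 11p + (-1)(1−p) = 12p − 1; against Screen: 2p + 3(1−p) = −p + 3.
Setting these equal: 12p − 1 = −p + 3 ⇒ 13p = 4 ⇒ p = 4/13, and the value is (12)·(4/13) − 1 = 35/13.
For the defender: with q = P(Fortify), equating Flank's and Center's payoffs gives 9q + 2 = −4q + 3 ⇒ q = 1/13.

9/13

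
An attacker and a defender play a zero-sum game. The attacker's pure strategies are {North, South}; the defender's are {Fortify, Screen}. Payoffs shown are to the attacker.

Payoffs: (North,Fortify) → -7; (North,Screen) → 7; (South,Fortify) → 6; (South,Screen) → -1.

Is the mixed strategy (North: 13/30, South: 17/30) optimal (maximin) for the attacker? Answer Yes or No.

No

Against Fortify this mix gives (13/30)·(-7) + (17/30)·6 = 11/30.
Against Screen this mix gives (13/30)·7 + (17/30)·(-1) = 37/15.
The defender will play Fortify, holding the attacker to 11/30. Shifting weight toward the row that does better against Fortify would raise this floor (the equalizing mix achieves 5/3 against both Fortify and Screen), so the proposed strategy is not optimal.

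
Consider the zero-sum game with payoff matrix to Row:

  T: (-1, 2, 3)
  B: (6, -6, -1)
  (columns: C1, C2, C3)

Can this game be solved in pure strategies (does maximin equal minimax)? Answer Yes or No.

Row minima: T → -1, B → -6; maximin = -1.
Column maxima: C1 → 6, C2 → 2, C3 → 3; minimax = 2.
-1 ≠ 2, so no pure-strategy equilibrium exists.

No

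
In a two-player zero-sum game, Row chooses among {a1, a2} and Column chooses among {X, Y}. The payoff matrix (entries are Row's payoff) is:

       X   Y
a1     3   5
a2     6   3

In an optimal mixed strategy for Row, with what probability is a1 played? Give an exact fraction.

Row minima: a1 → 3, a2 → 3; maximin = 3.
Column maxima: X → 6, Y → 5; minimax = 5.
3 ≠ 5, so there is no saddle point; optimal play is mixed.
Let Row play a1 with probability p. Expected payoff against X: 3p + 6(1−p) = −3p + 6; against Y: 5p + 3(1−p) = 2p + 3.
Setting these equal: −3p + 6 = 2p + 3 ⇒ −5p = -3 ⇒ p = 3/5, and the value is (-3)·(3/5) + 6 = 21/5.
For Column: with q = P(X), equating a1's and a2's payoffs gives −2q + 5 = 3q + 3 ⇒ q = 2/5.

3/5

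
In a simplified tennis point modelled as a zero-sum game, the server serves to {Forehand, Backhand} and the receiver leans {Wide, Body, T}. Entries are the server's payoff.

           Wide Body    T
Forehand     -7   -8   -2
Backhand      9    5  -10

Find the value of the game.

Row minima: Forehand → -8, Backhand → -10; maximin = -8.
Column maxima: Wide → 9, Body → 5, T → -2; minimax = -2.
-8 ≠ -2, so there is no saddle point; optimal play is mixed.
Wide is strictly dominated by Body (it gives the server strictly more in every row), so the receiver never plays it.
On the remaining 2×2 (Forehand, Backhand vs Body, T):
Let the server play Forehand with probability p. Expected payoff against Body: (-8)p + 5(1−p) = −13p + 5; against T: (-2)p + (-10)(1−p) = 8p − 10.
Setting these equal: −13p + 5 = 8p − 10 ⇒ −21p = -15 ⇒ p = 5/7, and the value is (-13)·(5/7) + 5 = -30/7.
For the receiver: with q = P(Body), equating Forehand's and Backhand's payoffs gives −6q − 2 = 15q − 10 ⇒ q = 8/21.

-30/7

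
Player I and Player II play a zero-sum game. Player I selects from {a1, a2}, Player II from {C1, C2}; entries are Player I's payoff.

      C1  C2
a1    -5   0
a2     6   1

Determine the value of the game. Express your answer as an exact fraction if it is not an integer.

Row minima: a1 → -5, a2 → 1; maximin = 1.
Column maxima: C1 → 6, C2 → 1; minimax = 1.
Since maximin = minimax = 1, there is a saddle point and the value is 1.

1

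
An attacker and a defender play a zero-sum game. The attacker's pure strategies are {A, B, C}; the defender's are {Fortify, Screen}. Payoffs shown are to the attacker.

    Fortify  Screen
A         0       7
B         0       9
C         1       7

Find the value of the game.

Row minima: A → 0, B → 0, C → 1; maximin = 1.
Column maxima: Fortify → 1, Screen → 9; minimax = 1.
Since maximin = minimax = 1, there is a saddle point and the value is 1.

1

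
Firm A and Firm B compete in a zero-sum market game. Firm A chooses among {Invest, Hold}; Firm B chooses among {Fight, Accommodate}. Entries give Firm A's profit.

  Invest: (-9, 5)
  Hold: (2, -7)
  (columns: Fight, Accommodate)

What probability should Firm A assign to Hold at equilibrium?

14/23

Row minima: Invest → -9, Hold → -7; maximin = -7.
Column maxima: Fight → 2, Accommodate → 5; minimax = 2.
-7 ≠ 2, so there is no saddle point; optimal play is mixed.
Let Firm A play Invest with probability p. Expected payoff against Fight: (-9)p + 2(1−p) = −11p + 2; against Accommodate: 5p + (-7)(1−p) = 12p − 7.
Setting these equal: −11p + 2 = 12p − 7 ⇒ −23p = -9 ⇒ p = 9/23, and the value is (-11)·(9/23) + 2 = -53/23.
For Firm B: with q = P(Fight), equating Invest's and Hold's payoffs gives −14q + 5 = 9q − 7 ⇒ q = 12/23.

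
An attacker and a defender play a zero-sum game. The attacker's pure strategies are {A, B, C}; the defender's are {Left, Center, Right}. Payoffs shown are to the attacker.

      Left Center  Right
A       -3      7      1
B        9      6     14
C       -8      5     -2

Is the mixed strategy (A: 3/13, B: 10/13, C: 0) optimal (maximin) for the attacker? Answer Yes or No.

Yes

Against Left this mix gives (3/13)·(-3) + (10/13)·9 = 81/13.
Against Center this mix gives (3/13)·7 + (10/13)·6 = 81/13.
Against Right this mix gives (3/13)·1 + (10/13)·14 = 11.
All of the defender's active replies (Left, Center) yield 81/13, and no column does worse for the attacker. The mix makes the defender indifferent and guarantees 81/13, so it is optimal.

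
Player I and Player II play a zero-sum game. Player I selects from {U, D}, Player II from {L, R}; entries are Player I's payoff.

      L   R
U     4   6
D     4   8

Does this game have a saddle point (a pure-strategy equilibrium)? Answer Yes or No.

Row minima: U → 4, D → 4; maximin = 4.
Column maxima: L → 4, R → 8; minimax = 4.
maximin = minimax = 4, so a saddle point exists.

Yes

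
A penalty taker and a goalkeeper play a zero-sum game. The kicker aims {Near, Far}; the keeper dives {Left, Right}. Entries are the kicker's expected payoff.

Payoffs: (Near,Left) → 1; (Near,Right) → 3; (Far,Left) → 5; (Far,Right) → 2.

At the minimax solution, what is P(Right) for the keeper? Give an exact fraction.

4/5

Row minima: Near → 1, Far → 2; maximin = 2.
Column maxima: Left → 5, Right → 3; minimax = 3.
2 ≠ 3, so there is no saddle point; optimal play is mixed.
Let the kicker play Near with probability p. Expected payoff against Left: 1p + 5(1−p) = −4p + 5; against Right: 3p + 2(1−p) = p + 2.
Setting these equal: −4p + 5 = p + 2 ⇒ −5p = -3 ⇒ p = 3/5, and the value is (-4)·(3/5) + 5 = 13/5.
For the keeper: with q = P(Left), equating Near's and Far's payoffs gives −2q + 3 = 3q + 2 ⇒ q = 1/5.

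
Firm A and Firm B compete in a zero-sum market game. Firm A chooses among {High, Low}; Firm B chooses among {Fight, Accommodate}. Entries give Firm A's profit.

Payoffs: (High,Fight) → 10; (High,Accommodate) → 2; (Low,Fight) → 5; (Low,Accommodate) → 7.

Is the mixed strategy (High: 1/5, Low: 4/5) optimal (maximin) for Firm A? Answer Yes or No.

Against Fight this mix gives (1/5)·10 + (4/5)·5 = 6.
Against Accommodate this mix gives (1/5)·2 + (4/5)·7 = 6.
All of Firm B's active replies (Fight, Accommodate) yield 6, and no column does worse for Firm A. The mix makes Firm B indifferent and guarantees 6, so it is optimal.

Yes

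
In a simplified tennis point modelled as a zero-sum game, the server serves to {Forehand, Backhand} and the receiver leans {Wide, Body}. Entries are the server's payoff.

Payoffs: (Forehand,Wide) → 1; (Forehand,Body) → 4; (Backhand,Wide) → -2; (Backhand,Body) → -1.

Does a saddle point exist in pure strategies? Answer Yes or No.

Row minima: Forehand → 1, Backhand → -2; maximin = 1.
Column maxima: Wide → 1, Body → 4; minimax = 1.
maximin = minimax = 1, so a saddle point exists.

Yes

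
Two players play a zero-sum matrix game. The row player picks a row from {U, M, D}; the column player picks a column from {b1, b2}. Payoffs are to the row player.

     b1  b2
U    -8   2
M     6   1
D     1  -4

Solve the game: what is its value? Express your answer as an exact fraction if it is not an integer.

4/3

Row minima: U → -8, M → 1, D → -4; maximin = 1.
Column maxima: b1 → 6, b2 → 2; minimax = 2.
1 ≠ 2, so there is no saddle point; optimal play is mixed.
D is strictly dominated by M, so the row player never plays it.
On the remaining 2×2 (U, M vs b1, b2):
Let the row player play U with probability p. Expected payoff against b1: (-8)p + 6(1−p) = −14p + 6; against b2: 2p + 1(1−p) = p + 1.
Setting these equal: −14p + 6 = p + 1 ⇒ −15p = -5 ⇒ p = 1/3, and the value is (-14)·(1/3) + 6 = 4/3.
For the column player: with q = P(b1), equating U's and M's payoffs gives −10q + 2 = 5q + 1 ⇒ q = 1/15.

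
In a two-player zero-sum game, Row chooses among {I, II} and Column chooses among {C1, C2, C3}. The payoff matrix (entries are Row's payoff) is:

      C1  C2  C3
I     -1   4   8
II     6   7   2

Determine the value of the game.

Row minima: I → -1, II → 2; maximin = 2.
Column maxima: C1 → 6, C2 → 7, C3 → 8; minimax = 6.
2 ≠ 6, so there is no saddle point; optimal play is mixed.
C2 is strictly dominated by C1 (it gives Row strictly more in every row), so Column never plays it.
On the remaining 2×2 (I, II vs C1, C3):
Let Row play I with probability p. Expected payoff against C1: (-1)p + 6(1−p) = −7p + 6; against C3: 8p + 2(1−p) = 6p + 2.
Setting these equal: −7p + 6 = 6p + 2 ⇒ −13p = -4 ⇒ p = 4/13, and the value is (-7)·(4/13) + 6 = 50/13.
For Column: with q = P(C1), equating I's and II's payoffs gives −9q + 8 = 4q + 2 ⇒ q = 6/13.

50/13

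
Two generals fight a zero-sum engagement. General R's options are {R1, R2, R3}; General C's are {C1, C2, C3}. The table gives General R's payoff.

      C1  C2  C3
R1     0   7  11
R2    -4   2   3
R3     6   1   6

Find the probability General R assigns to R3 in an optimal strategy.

7/12

Row minima: R1 → 0, R2 → -4, R3 → 1; maximin = 1.
Column maxima: C1 → 6, C2 → 7, C3 → 11; minimax = 6.
1 ≠ 6, so there is no saddle point; optimal play is mixed.
R2 is strictly dominated by R1, so General R never plays it.
C3 is strictly dominated by C2 (it gives General R strictly more in every row), so General C never plays it.
On the remaining 2×2 (R1, R3 vs C1, C2):
Let General R play R1 with probability p. Expected payoff against C1: 0p + 6(1−p) = −6p + 6; against C2: 7p + 1(1−p) = 6p + 1.
Setting these equal: −6p + 6 = 6p + 1 ⇒ −12p = -5 ⇒ p = 5/12, and the value is (-6)·(5/12) + 6 = 7/2.
For General C: with q = P(C1), equating R1's and R3's payoffs gives −7q + 7 = 5q + 1 ⇒ q = 1/2.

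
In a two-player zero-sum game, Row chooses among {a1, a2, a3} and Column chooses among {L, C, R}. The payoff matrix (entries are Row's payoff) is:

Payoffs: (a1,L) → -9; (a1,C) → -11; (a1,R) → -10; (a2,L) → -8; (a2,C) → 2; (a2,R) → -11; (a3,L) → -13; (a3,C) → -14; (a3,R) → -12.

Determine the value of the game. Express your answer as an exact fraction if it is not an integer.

-141/14

Row minima: a1 → -11, a2 → -11, a3 → -14; maximin = -11.
Column maxima: L → -8, C → 2, R → -10; minimax = -10.
-11 ≠ -10, so there is no saddle point; optimal play is mixed.
a3 is strictly dominated by a1, so Row never plays it.
With a3 eliminated, L is strictly dominated by R (it gives Row strictly more in every remaining row), so Column never plays it.
On the remaining 2×2 (a1, a2 vs C, R):
Let Row play a1 with probability p. Expected payoff against C: (-11)p + 2(1−p) = −13p + 2; against R: (-10)p + (-11)(1−p) = p − 11.
Setting these equal: −13p + 2 = p − 11 ⇒ −14p = -13 ⇒ p = 13/14, and the value is (-13)·(13/14) + 2 = -141/14.
For Column: with q = P(C), equating a1's and a2's payoffs gives −q − 10 = 13q − 11 ⇒ q = 1/14.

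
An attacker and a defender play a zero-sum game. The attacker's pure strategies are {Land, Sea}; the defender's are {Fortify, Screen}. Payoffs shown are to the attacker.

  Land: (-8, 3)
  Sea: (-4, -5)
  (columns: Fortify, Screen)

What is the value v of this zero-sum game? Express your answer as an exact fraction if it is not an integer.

Row minima: Land → -8, Sea → -5; maximin = -5.
Column maxima: Fortify → -4, Screen → 3; minimax = -4.
-5 ≠ -4, so there is no saddle point; optimal play is mixed.
Let the attacker play Land with probability p. Expected payoff against Fortify: (-8)p + (-4)(1−p) = −4p − 4; against Screen: 3p + (-5)(1−p) = 8p − 5.
Setting these equal: −4p − 4 = 8p − 5 ⇒ −12p = -1 ⇒ p = 1/12, and the value is (-4)·(1/12) − 4 = -13/3.
For the defender: with q = P(Fortify), equating Land's and Sea's payoffs gives −11q + 3 = q − 5 ⇒ q = 2/3.

-13/3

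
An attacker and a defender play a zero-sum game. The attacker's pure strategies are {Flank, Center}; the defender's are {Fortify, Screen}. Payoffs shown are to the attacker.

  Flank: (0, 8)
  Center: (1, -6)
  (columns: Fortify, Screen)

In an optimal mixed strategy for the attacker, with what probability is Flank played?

7/15

Row minima: Flank → 0, Center → -6; maximin = 0.
Column maxima: Fortify → 1, Screen → 8; minimax = 1.
0 ≠ 1, so there is no saddle point; optimal play is mixed.
Let the attacker play Flank with probability p. Expected payoff against Fortify: 0p + 1(1−p) = −p + 1; against Screen: 8p + (-6)(1−p) = 14p − 6.
Setting these equal: −p + 1 = 14p − 6 ⇒ −15p = -7 ⇒ p = 7/15, and the value is (-1)·(7/15) + 1 = 8/15.
For the defender: with q = P(Fortify), equating Flank's and Center's payoffs gives −8q + 8 = 7q − 6 ⇒ q = 14/15.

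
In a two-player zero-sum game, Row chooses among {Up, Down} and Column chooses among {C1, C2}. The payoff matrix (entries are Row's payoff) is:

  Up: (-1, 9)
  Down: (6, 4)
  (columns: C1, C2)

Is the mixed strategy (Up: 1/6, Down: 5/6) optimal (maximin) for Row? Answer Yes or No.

Yes

Against C1 this mix gives (1/6)·(-1) + (5/6)·6 = 29/6.
Against C2 this mix gives (1/6)·9 + (5/6)·4 = 29/6.
All of Column's active replies (C1, C2) yield 29/6, and no column does worse for Row. The mix makes Column indifferent and guarantees 29/6, so it is optimal.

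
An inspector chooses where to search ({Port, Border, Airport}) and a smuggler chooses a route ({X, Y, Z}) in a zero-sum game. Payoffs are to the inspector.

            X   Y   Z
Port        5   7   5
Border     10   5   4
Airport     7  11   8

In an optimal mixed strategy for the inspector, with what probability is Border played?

Row minima: Port → 5, Border → 4, Airport → 7; maximin = 7.
Column maxima: X → 10, Y → 11, Z → 8; minimax = 8.
7 ≠ 8, so there is no saddle point; optimal play is mixed.
Port is strictly dominated by Airport, so the inspector never plays it.
Y is strictly dominated by Z (it gives the inspector strictly more in every row), so the smuggler never plays it.
On the remaining 2×2 (Border, Airport vs X, Z):
Let the inspector play Border with probability p. Expected payoff against X: 10p + 7(1−p) = 3p + 7; against Z: 4p + 8(1−p) = −4p + 8.
Setting these equal: 3p + 7 = −4p + 8 ⇒ 7p = 1 ⇒ p = 1/7, and the value is (3)·(1/7) + 7 = 52/7.
For the smuggler: with q = P(X), equating Border's and Airport's payoffs gives 6q + 4 = −q + 8 ⇒ q = 4/7.

1/7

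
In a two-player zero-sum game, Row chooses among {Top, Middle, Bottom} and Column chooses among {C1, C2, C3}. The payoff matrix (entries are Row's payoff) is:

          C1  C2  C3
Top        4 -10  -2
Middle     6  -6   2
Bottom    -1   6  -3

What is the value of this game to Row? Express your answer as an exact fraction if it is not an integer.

-6/17

Row minima: Top → -10, Middle → -6, Bottom → -3; maximin = -3.
Column maxima: C1 → 6, C2 → 6, C3 → 2; minimax = 2.
-3 ≠ 2, so there is no saddle point; optimal play is mixed.
Top is strictly dominated by Middle, so Row never plays it.
C1 is strictly dominated by C3 (it gives Row strictly more in every row), so Column never plays it.
On the remaining 2×2 (Middle, Bottom vs C2, C3):
Let Row play Middle with probability p. Expected payoff against C2: (-6)p + 6(1−p) = −12p + 6; against C3: 2p + (-3)(1−p) = 5p − 3.
Setting these equal: −12p + 6 = 5p − 3 ⇒ −17p = -9 ⇒ p = 9/17, and the value is (-12)·(9/17) + 6 = -6/17.
For Column: with q = P(C2), equating Middle's and Bottom's payoffs gives −8q + 2 = 9q − 3 ⇒ q = 5/17.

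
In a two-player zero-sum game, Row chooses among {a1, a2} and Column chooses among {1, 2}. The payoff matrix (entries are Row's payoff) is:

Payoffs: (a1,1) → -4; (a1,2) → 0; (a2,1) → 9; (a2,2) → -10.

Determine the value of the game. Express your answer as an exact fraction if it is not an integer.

-40/23

Row minima: a1 → -4, a2 → -10; maximin = -4.
Column maxima: 1 → 9, 2 → 0; minimax = 0.
-4 ≠ 0, so there is no saddle point; optimal play is mixed.
Let Row play a1 with probability p. Expected payoff against 1: (-4)p + 9(1−p) = −13p + 9; against 2: 0p + (-10)(1−p) = 10p − 10.
Setting these equal: −13p + 9 = 10p − 10 ⇒ −23p = -19 ⇒ p = 19/23, and the value is (-13)·(19/23) + 9 = -40/23.
For Column: with q = P(1), equating a1's and a2's payoffs gives −4q = 19q − 10 ⇒ q = 10/23.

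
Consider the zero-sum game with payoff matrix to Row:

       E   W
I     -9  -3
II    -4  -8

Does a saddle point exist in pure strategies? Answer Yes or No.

No

Row minima: I → -9, II → -8; maximin = -8.
Column maxima: E → -4, W → -3; minimax = -4.
-8 ≠ -4, so no pure-strategy equilibrium exists.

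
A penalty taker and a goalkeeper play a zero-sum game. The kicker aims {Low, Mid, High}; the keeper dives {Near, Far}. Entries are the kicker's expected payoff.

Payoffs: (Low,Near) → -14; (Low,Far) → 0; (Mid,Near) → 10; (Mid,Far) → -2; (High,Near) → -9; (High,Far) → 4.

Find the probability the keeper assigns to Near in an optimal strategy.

Row minima: Low → -14, Mid → -2, High → -9; maximin = -2.
Column maxima: Near → 10, Far → 4; minimax = 4.
-2 ≠ 4, so there is no saddle point; optimal play is mixed.
Low is strictly dominated by High, so the kicker never plays it.
On the remaining 2×2 (Mid, High vs Near, Far):
Let the kicker play Mid with probability p. Expected payoff against Near: 10p + (-9)(1−p) = 19p − 9; against Far: (-2)p + 4(1−p) = −6p + 4.
Setting these equal: 19p − 9 = −6p + 4 ⇒ 25p = 13 ⇒ p = 13/25, and the value is (19)·(13/25) − 9 = 22/25.
For the keeper: with q = P(Near), equating Mid's and High's payoffs gives 12q − 2 = −13q + 4 ⇒ q = 6/25.

6/25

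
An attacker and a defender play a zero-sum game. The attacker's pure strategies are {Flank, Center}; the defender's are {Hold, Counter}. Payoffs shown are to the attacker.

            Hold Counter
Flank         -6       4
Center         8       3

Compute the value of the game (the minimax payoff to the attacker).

Row minima: Flank → -6, Center → 3; maximin = 3.
Column maxima: Hold → 8, Counter → 4; minimax = 4.
3 ≠ 4, so there is no saddle point; optimal play is mixed.
Let the attacker play Flank with probability p. Expected payoff against Hold: (-6)p + 8(1−p) = −14p + 8; against Counter: 4p + 3(1−p) = p + 3.
Setting these equal: −14p + 8 = p + 3 ⇒ −15p = -5 ⇒ p = 1/3, and the value is (-14)·(1/3) + 8 = 10/3.
For the defender: with q = P(Hold), equating Flank's and Center's payoffs gives −10q + 4 = 5q + 3 ⇒ q = 1/15.

10/3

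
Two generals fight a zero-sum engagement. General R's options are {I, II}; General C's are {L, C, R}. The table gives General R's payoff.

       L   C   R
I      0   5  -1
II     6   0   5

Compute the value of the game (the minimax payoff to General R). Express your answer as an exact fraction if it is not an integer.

25/11

Row minima: I → -1, II → 0; maximin = 0.
Column maxima: L → 6, C → 5, R → 5; minimax = 5.
0 ≠ 5, so there is no saddle point; optimal play is mixed.
L is strictly dominated by R (it gives General R strictly more in every row), so General C never plays it.
On the remaining 2×2 (I, II vs C, R):
Let General R play I with probability p. Expected payoff against C: 5p + 0(1−p) = 5p; against R: (-1)p + 5(1−p) = −6p + 5.
Setting these equal: 5p = −6p + 5 ⇒ 11p = 5 ⇒ p = 5/11, and the value is (5)·(5/11) = 25/11.
For General C: with q = P(C), equating I's and II's payoffs gives 6q − 1 = −5q + 5 ⇒ q = 6/11.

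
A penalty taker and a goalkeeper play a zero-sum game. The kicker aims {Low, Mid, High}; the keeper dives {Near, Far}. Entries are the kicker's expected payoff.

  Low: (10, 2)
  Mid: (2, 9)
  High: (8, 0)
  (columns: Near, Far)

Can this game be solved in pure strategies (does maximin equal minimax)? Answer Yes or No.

No

Row minima: Low → 2, Mid → 2, High → 0; maximin = 2.
Column maxima: Near → 10, Far → 9; minimax = 9.
2 ≠ 9, so no pure-strategy equilibrium exists.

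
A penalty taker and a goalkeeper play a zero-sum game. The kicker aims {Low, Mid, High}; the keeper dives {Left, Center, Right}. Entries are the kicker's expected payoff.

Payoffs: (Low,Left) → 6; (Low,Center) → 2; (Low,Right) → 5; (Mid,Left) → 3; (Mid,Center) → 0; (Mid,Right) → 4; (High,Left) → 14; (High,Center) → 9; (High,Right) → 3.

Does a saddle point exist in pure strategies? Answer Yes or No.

No

Row minima: Low → 2, Mid → 0, High → 3; maximin = 3.
Column maxima: Left → 14, Center → 9, Right → 5; minimax = 5.
3 ≠ 5, so no pure-strategy equilibrium exists.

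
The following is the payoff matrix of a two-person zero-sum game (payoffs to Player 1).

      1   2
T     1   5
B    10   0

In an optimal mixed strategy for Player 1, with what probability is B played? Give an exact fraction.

Row minima: T → 1, B → 0; maximin = 1.
Column maxima: 1 → 10, 2 → 5; minimax = 5.
1 ≠ 5, so there is no saddle point; optimal play is mixed.
Let Player 1 play T with probability p. Expected payoff against 1: 1p + 10(1−p) = −9p + 10; against 2: 5p + 0(1−p) = 5p.
Setting these equal: −9p + 10 = 5p ⇒ −14p = -10 ⇒ p = 5/7, and the value is (-9)·(5/7) + 10 = 25/7.
For Player 2: with q = P(1), equating T's and B's payoffs gives −4q + 5 = 10q ⇒ q = 5/14.

2/7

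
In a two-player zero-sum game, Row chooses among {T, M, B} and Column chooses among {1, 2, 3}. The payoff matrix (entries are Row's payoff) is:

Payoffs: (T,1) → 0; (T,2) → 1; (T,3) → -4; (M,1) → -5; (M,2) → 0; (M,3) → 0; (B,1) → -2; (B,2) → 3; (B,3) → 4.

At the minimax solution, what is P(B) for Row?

Row minima: T → -4, M → -5, B → -2; maximin = -2.
Column maxima: 1 → 0, 2 → 3, 3 → 4; minimax = 0.
-2 ≠ 0, so there is no saddle point; optimal play is mixed.
M is strictly dominated by B, so Row never plays it.
2 is strictly dominated by 1 (it gives Row strictly more in every row), so Column never plays it.
On the remaining 2×2 (T, B vs 1, 3):
Let Row play T with probability p. Expected payoff against 1: 0p + (-2)(1−p) = 2p − 2; against 3: (-4)p + 4(1−p) = −8p + 4.
Setting these equal: 2p − 2 = −8p + 4 ⇒ 10p = 6 ⇒ p = 3/5, and the value is (2)·(3/5) − 2 = -4/5.
For Column: with q = P(1), equating T's and B's payoffs gives 4q − 4 = −6q + 4 ⇒ q = 4/5.

2/5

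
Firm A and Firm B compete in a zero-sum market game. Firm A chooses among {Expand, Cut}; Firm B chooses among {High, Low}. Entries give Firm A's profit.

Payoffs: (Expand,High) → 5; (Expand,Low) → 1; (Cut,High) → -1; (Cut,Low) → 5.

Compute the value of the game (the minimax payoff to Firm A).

Row minima: Expand → 1, Cut → -1; maximin = 1.
Column maxima: High → 5, Low → 5; minimax = 5.
1 ≠ 5, so there is no saddle point; optimal play is mixed.
Let Firm A play Expand with probability p. Expected payoff against High: 5p + (-1)(1−p) = 6p − 1; against Low: 1p + 5(1−p) = −4p + 5.
Setting these equal: 6p − 1 = −4p + 5 ⇒ 10p = 6 ⇒ p = 3/5, and the value is (6)·(3/5) − 1 = 13/5.
For Firm B: with q = P(High), equating Expand's and Cut's payoffs gives 4q + 1 = −6q + 5 ⇒ q = 2/5.

13/5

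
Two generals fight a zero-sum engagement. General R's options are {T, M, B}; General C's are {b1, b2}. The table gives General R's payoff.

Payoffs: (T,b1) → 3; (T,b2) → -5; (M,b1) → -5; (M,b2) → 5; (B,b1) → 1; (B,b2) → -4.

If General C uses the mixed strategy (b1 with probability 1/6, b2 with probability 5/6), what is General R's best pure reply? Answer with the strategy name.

M

Expected payoff of T: (1/6)·3 + (5/6)·(-5) = -11/3.
Expected payoff of M: (1/6)·(-5) + (5/6)·5 = 10/3.
Expected payoff of B: (1/6)·1 + (5/6)·(-4) = -19/6.
The largest is 10/3, so General R's best response is M.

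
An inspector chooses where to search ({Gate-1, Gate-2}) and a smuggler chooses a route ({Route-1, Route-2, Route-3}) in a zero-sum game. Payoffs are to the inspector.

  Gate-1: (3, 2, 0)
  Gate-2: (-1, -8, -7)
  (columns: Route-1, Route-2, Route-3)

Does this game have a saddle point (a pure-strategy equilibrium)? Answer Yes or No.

Row minima: Gate-1 → 0, Gate-2 → -8; maximin = 0.
Column maxima: Route-1 → 3, Route-2 → 2, Route-3 → 0; minimax = 0.
maximin = minimax = 0, so a saddle point exists.

Yes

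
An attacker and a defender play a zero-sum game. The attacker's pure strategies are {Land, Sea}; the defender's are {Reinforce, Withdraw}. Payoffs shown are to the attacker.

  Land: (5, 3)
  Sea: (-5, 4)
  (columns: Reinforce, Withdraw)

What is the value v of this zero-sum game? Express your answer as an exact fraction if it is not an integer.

35/11

Row minima: Land → 3, Sea → -5; maximin = 3.
Column maxima: Reinforce → 5, Withdraw → 4; minimax = 4.
3 ≠ 4, so there is no saddle point; optimal play is mixed.
Let the attacker play Land with probability p. Expected payoff against Reinforce: 5p + (-5)(1−p) = 10p − 5; against Withdraw: 3p + 4(1−p) = −p + 4.
Setting these equal: 10p − 5 = −p + 4 ⇒ 11p = 9 ⇒ p = 9/11, and the value is (10)·(9/11) − 5 = 35/11.
For the defender: with q = P(Reinforce), equating Land's and Sea's payoffs gives 2q + 3 = −9q + 4 ⇒ q = 1/11.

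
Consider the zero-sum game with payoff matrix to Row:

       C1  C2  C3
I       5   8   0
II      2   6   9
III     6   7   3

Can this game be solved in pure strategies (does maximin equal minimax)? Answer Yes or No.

Row minima: I → 0, II → 2, III → 3; maximin = 3.
Column maxima: C1 → 6, C2 → 8, C3 → 9; minimax = 6.
3 ≠ 6, so no pure-strategy equilibrium exists.

No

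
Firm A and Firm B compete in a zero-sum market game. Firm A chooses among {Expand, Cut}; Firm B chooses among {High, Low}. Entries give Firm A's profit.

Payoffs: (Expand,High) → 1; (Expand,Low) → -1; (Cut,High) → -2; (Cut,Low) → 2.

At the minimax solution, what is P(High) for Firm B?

Row minima: Expand → -1, Cut → -2; maximin = -1.
Column maxima: High → 1, Low → 2; minimax = 1.
-1 ≠ 1, so there is no saddle point; optimal play is mixed.
Let Firm A play Expand with probability p. Expected payoff against High: 1p + (-2)(1−p) = 3p − 2; against Low: (-1)p + 2(1−p) = −3p + 2.
Setting these equal: 3p − 2 = −3p + 2 ⇒ 6p = 4 ⇒ p = 2/3, and the value is (3)·(2/3) − 2 = 0.
For Firm B: with q = P(High), equating Expand's and Cut's payoffs gives 2q − 1 = −4q + 2 ⇒ q = 1/2.

1/2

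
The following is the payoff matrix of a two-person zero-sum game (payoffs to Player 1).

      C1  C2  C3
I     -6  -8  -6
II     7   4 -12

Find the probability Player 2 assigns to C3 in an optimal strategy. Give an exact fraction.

Row minima: I → -8, II → -12; maximin = -8.
Column maxima: C1 → 7, C2 → 4, C3 → -6; minimax = -6.
-8 ≠ -6, so there is no saddle point; optimal play is mixed.
C1 is strictly dominated by C2 (it gives Player 1 strictly more in every row), so Player 2 never plays it.
On the remaining 2×2 (I, II vs C2, C3):
Let Player 1 play I with probability p. Expected payoff against C2: (-8)p + 4(1−p) = −12p + 4; against C3: (-6)p + (-12)(1−p) = 6p − 12.
Setting these equal: −12p + 4 = 6p − 12 ⇒ −18p = -16 ⇒ p = 8/9, and the value is (-12)·(8/9) + 4 = -20/3.
For Player 2: with q = P(C2), equating I's and II's payoffs gives −2q − 6 = 16q − 12 ⇒ q = 1/3.

2/3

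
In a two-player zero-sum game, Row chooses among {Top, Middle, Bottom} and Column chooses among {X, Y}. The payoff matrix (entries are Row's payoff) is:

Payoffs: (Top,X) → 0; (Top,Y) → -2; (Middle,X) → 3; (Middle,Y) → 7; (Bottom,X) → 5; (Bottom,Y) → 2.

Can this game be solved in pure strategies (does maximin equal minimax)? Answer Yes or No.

No

Row minima: Top → -2, Middle → 3, Bottom → 2; maximin = 3.
Column maxima: X → 5, Y → 7; minimax = 5.
3 ≠ 5, so no pure-strategy equilibrium exists.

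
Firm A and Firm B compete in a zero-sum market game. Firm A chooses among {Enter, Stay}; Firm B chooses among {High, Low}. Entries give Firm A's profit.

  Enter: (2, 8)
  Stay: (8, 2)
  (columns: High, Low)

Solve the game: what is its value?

Row minima: Enter → 2, Stay → 2; maximin = 2.
Column maxima: High → 8, Low → 8; minimax = 8.
2 ≠ 8, so there is no saddle point; optimal play is mixed.
Let Firm A play Enter with probability p. Expected payoff against High: 2p + 8(1−p) = −6p + 8; against Low: 8p + 2(1−p) = 6p + 2.
Setting these equal: −6p + 8 = 6p + 2 ⇒ −12p = -6 ⇒ p = 1/2, and the value is (-6)·(1/2) + 8 = 5.
For Firm B: with q = P(High), equating Enter's and Stay's payoffs gives −6q + 8 = 6q + 2 ⇒ q = 1/2.

5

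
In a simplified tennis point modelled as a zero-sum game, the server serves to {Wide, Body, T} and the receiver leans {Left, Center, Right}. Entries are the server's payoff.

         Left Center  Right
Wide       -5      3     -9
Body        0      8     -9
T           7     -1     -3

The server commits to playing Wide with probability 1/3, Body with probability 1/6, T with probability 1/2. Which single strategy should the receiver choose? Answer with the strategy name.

If the receiver plays Left, the server's expected payoff is (1/3)·(-5) + (1/6)·0 + (1/2)·7 = 11/6.
If the receiver plays Center, the server's expected payoff is (1/3)·3 + (1/6)·8 + (1/2)·(-1) = 11/6.
If the receiver plays Right, the server's expected payoff is (1/3)·(-9) + (1/6)·(-9) + (1/2)·(-3) = -6.
The receiver minimizes the server's payoff; the smallest is -6, so the best response is Right.

Right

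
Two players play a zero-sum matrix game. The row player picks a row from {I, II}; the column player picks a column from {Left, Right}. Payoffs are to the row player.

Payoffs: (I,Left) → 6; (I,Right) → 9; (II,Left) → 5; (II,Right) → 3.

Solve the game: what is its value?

6

Row minima: I → 6, II → 3; maximin = 6.
Column maxima: Left → 6, Right → 9; minimax = 6.
Since maximin = minimax = 6, there is a saddle point and the value is 6.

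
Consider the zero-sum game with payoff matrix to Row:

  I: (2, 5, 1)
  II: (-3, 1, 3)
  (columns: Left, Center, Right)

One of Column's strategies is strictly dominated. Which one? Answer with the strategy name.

Left holds Row's payoff strictly below Center in every row: 2 < 5, -3 < 1.
So Center is strictly dominated for Column.

Center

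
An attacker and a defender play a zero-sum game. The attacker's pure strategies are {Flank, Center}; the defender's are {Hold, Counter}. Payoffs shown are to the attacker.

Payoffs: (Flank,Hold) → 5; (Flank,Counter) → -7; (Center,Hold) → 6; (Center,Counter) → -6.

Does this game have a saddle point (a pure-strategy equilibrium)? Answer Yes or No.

Yes

Row minima: Flank → -7, Center → -6; maximin = -6.
Column maxima: Hold → 6, Counter → -6; minimax = -6.
maximin = minimax = -6, so a saddle point exists.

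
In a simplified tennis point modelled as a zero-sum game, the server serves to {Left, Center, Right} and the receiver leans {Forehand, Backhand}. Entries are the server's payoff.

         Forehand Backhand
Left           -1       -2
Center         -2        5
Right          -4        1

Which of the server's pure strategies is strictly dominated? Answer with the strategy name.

Center gives a strictly higher payoff than Right against every column: -2 > -4, 5 > 1.
So Right is strictly dominated and the server never plays it.

Right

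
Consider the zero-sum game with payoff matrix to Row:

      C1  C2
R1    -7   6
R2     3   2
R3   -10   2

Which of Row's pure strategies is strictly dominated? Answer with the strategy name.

R1 gives a strictly higher payoff than R3 against every column: -7 > -10, 6 > 2.
So R3 is strictly dominated and Row never plays it.

R3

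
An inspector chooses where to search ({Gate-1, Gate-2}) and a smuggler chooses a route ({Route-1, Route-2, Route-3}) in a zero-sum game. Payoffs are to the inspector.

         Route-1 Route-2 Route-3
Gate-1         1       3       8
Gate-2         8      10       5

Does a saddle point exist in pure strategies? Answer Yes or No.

No

Row minima: Gate-1 → 1, Gate-2 → 5; maximin = 5.
Column maxima: Route-1 → 8, Route-2 → 10, Route-3 → 8; minimax = 8.
5 ≠ 8, so no pure-strategy equilibrium exists.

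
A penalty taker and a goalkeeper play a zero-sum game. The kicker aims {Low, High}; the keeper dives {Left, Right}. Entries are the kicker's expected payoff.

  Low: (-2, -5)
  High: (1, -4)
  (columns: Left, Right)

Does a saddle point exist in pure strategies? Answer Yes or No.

Row minima: Low → -5, High → -4; maximin = -4.
Column maxima: Left → 1, Right → -4; minimax = -4.
maximin = minimax = -4, so a saddle point exists.

Yes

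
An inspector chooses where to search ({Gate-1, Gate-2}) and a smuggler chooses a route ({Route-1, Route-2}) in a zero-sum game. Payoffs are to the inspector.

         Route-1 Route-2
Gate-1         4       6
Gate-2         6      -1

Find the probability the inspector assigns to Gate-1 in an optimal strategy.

7/9

Row minima: Gate-1 → 4, Gate-2 → -1; maximin = 4.
Column maxima: Route-1 → 6, Route-2 → 6; minimax = 6.
4 ≠ 6, so there is no saddle point; optimal play is mixed.
Let the inspector play Gate-1 with probability p. Expected payoff against Route-1: 4p + 6(1−p) = −2p + 6; against Route-2: 6p + (-1)(1−p) = 7p − 1.
Setting these equal: −2p + 6 = 7p − 1 ⇒ −9p = -7 ⇒ p = 7/9, and the value is (-2)·(7/9) + 6 = 40/9.
For the smuggler: with q = P(Route-1), equating Gate-1's and Gate-2's payoffs gives −2q + 6 = 7q − 1 ⇒ q = 7/9.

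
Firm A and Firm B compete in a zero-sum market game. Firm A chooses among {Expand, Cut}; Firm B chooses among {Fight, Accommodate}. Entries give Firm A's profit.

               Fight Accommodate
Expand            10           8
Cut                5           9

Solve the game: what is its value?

Row minima: Expand → 8, Cut → 5; maximin = 8.
Column maxima: Fight → 10, Accommodate → 9; minimax = 9.
8 ≠ 9, so there is no saddle point; optimal play is mixed.
Let Firm A play Expand with probability p. Expected payoff against Fight: 10p + 5(1−p) = 5p + 5; against Accommodate: 8p + 9(1−p) = −p + 9.
Setting these equal: 5p + 5 = −p + 9 ⇒ 6p = 4 ⇒ p = 2/3, and the value is (5)·(2/3) + 5 = 25/3.
For Firm B: with q = P(Fight), equating Expand's and Cut's payoffs gives 2q + 8 = −4q + 9 ⇒ q = 1/6.

25/3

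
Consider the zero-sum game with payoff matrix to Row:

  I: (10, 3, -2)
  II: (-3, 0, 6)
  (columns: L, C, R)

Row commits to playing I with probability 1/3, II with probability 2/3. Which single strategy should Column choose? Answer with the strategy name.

C

If Column plays L, Row's expected payoff is (1/3)·10 + (2/3)·(-3) = 4/3.
If Column plays C, Row's expected payoff is (1/3)·3 + (2/3)·0 = 1.
If Column plays R, Row's expected payoff is (1/3)·(-2) + (2/3)·6 = 10/3.
Column minimizes Row's payoff; the smallest is 1, so the best response is C.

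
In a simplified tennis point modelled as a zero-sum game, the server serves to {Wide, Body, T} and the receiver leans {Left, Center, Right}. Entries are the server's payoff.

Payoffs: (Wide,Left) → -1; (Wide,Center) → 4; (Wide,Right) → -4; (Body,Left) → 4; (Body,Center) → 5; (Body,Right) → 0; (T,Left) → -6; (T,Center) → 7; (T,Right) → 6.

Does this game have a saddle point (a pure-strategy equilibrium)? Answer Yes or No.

Row minima: Wide → -4, Body → 0, T → -6; maximin = 0.
Column maxima: Left → 4, Center → 7, Right → 6; minimax = 4.
0 ≠ 4, so no pure-strategy equilibrium exists.

No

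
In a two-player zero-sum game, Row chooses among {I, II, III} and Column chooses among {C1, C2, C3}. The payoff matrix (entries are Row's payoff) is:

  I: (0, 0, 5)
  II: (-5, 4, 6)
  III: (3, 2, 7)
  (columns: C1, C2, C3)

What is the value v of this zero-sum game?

Row minima: I → 0, II → -5, III → 2; maximin = 2.
Column maxima: C1 → 3, C2 → 4, C3 → 7; minimax = 3.
2 ≠ 3, so there is no saddle point; optimal play is mixed.
I is strictly dominated by III, so Row never plays it.
C3 is strictly dominated by C1 (it gives Row strictly more in every row), so Column never plays it.
On the remaining 2×2 (II, III vs C1, C2):
Let Row play II with probability p. Expected payoff against C1: (-5)p + 3(1−p) = −8p + 3; against C2: 4p + 2(1−p) = 2p + 2.
Setting these equal: −8p + 3 = 2p + 2 ⇒ −10p = -1 ⇒ p = 1/10, and the value is (-8)·(1/10) + 3 = 11/5.
For Column: with q = P(C1), equating II's and III's payoffs gives −9q + 4 = q + 2 ⇒ q = 1/5.

11/5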